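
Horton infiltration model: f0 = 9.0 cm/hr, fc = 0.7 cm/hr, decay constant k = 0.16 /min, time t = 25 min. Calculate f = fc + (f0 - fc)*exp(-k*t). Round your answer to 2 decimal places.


Step 1: f = fc + (f0 - fc) * exp(-k * t)
Step 2: exp(-0.16 * 25) = 0.018316
Step 3: f = 0.7 + (9.0 - 0.7) * 0.018316
Step 4: f = 0.7 + 8.3 * 0.018316
Step 5: f = 0.85 cm/hr

0.85


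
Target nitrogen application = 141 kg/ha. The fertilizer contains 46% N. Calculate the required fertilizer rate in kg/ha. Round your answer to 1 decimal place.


Step 1: Fertilizer rate = target N / (N content / 100)
Step 2: Rate = 141 / (46 / 100)
Step 3: Rate = 141 / 0.46
Step 4: Rate = 306.5 kg/ha

306.5


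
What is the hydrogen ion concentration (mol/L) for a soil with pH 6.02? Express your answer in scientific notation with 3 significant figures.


Step 1: [H+] = 10^(-pH)
Step 2: [H+] = 10^(-6.02)
Step 3: [H+] = 9.55e-07 mol/L

9.55e-07


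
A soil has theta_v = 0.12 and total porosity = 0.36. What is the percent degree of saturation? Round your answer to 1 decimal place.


Step 1: S = 100 * theta_v / n
Step 2: S = 100 * 0.12 / 0.36
Step 3: S = 33.3%

33.3


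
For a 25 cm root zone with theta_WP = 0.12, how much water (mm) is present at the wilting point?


Step 1: Water (mm) = theta_WP * depth * 10
Step 2: Water = 0.12 * 25 * 10
Step 3: Water = 30.0 mm

30.0


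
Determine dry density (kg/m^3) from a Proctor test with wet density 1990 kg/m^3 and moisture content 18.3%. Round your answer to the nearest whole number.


Step 1: Dry density = wet density / (1 + w/100)
Step 2: Dry density = 1990 / (1 + 18.3/100)
Step 3: Dry density = 1990 / 1.183
Step 4: Dry density = 1682 kg/m^3

1682


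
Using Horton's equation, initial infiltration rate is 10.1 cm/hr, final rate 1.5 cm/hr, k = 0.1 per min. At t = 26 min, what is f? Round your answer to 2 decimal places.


Step 1: f = fc + (f0 - fc) * exp(-k * t)
Step 2: exp(-0.1 * 26) = 0.074274
Step 3: f = 1.5 + (10.1 - 1.5) * 0.074274
Step 4: f = 1.5 + 8.6 * 0.074274
Step 5: f = 2.14 cm/hr

2.14


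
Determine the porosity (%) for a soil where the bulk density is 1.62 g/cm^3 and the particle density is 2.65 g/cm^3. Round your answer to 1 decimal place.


Step 1: Formula: n = 100 * (1 - BD / PD)
Step 2: n = 100 * (1 - 1.62 / 2.65)
Step 3: n = 100 * (1 - 0.61132)
Step 4: n = 38.9%

38.9


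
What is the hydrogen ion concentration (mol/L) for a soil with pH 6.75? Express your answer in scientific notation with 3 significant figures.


Step 1: [H+] = 10^(-pH)
Step 2: [H+] = 10^(-6.75)
Step 3: [H+] = 1.78e-07 mol/L

1.78e-07


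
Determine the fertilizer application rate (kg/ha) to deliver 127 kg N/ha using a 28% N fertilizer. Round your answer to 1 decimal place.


Step 1: Fertilizer rate = target N / (N content / 100)
Step 2: Rate = 127 / (28 / 100)
Step 3: Rate = 127 / 0.28
Step 4: Rate = 453.6 kg/ha

453.6


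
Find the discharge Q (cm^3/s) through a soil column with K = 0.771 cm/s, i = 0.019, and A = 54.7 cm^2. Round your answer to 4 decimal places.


Step 1: Apply Darcy's law: Q = K * i * A
Step 2: Q = 0.771 * 0.019 * 54.7
Step 3: Q = 0.8013 cm^3/s

0.8013


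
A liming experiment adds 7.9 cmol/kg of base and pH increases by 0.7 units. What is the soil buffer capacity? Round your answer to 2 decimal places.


Step 1: BC = change in base / change in pH
Step 2: BC = 7.9 / 0.7
Step 3: BC = 11.29 cmol/(kg*pH unit)

11.29


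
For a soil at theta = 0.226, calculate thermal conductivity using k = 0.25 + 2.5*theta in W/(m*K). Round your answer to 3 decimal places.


Step 1: k = 0.25 + 2.5 * theta
Step 2: k = 0.25 + 2.5 * 0.226
Step 3: k = 0.25 + 0.565
Step 4: k = 0.815 W/(m*K)

0.815


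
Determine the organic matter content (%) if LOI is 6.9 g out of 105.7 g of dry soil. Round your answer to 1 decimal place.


Step 1: OM% = 100 * LOI / sample mass
Step 2: OM = 100 * 6.9 / 105.7
Step 3: OM = 6.5%

6.5


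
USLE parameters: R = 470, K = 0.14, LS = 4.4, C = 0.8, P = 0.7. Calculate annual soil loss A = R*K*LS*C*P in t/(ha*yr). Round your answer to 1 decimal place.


Step 1: A = R * K * LS * C * P
Step 2: R * K = 470 * 0.14 = 65.8
Step 3: (R*K) * LS = 65.8 * 4.4 = 289.52
Step 4: * C * P = 289.52 * 0.8 * 0.7 = 162.1
Step 5: A = 162.1 t/(ha*yr)

162.1


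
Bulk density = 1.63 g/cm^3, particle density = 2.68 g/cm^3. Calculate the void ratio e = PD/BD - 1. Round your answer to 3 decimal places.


Step 1: e = PD / BD - 1
Step 2: e = 2.68 / 1.63 - 1
Step 3: e = 1.64417 - 1
Step 4: e = 0.644

0.644


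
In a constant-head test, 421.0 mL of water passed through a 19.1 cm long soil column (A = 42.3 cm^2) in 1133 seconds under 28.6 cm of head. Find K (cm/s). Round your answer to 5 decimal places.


Step 1: K = Q * L / (A * t * h)
Step 2: Numerator = 421.0 * 19.1 = 8041.1
Step 3: Denominator = 42.3 * 1133 * 28.6 = 1370680.74
Step 4: K = 8041.1 / 1370680.74 = 0.00587 cm/s

0.00587


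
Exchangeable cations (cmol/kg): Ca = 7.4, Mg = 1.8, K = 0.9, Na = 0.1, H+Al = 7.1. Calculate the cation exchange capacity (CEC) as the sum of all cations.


Step 1: CEC = Ca + Mg + K + Na + (H+Al)
Step 2: CEC = 7.4 + 1.8 + 0.9 + 0.1 + 7.1
Step 3: CEC = 17.3 cmol/kg

17.3


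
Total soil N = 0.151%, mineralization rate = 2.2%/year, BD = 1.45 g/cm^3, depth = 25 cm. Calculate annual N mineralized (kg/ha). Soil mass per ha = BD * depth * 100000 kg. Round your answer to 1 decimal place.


Step 1: Soil mass per ha = BD * depth * 100000 = 1.45 * 25 * 100000 = 3625000 kg
Step 2: Total N pool = soil mass * N%/100 = 3625000 * 0.151/100 = 5473.75 kg/ha
Step 3: N mineralized = N pool * rate%/100 = 5473.75 * 2.2/100 = 120.4 kg/ha/yr

120.4


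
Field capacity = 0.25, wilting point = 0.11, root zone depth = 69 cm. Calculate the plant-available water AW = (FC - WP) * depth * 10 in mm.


Step 1: Available water = (FC - WP) * depth * 10
Step 2: AW = (0.25 - 0.11) * 69 * 10
Step 3: AW = 0.14 * 69 * 10
Step 4: AW = 96.6 mm

96.6


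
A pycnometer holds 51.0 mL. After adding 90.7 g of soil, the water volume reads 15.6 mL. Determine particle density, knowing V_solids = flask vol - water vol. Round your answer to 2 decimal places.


Step 1: Volume of solids = flask volume - water volume with soil
Step 2: V_solids = 51.0 - 15.6 = 35.4 mL
Step 3: Particle density = mass / V_solids = 90.7 / 35.4 = 2.56 g/cm^3

2.56


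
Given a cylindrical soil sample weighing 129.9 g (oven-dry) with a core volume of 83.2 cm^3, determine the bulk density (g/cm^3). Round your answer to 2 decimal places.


Step 1: Identify the formula: BD = dry mass / volume
Step 2: Substitute values: BD = 129.9 / 83.2
Step 3: BD = 1.56 g/cm^3

1.56


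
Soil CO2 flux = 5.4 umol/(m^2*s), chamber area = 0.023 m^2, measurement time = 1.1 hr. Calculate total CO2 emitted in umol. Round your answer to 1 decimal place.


Step 1: Convert time to seconds: 1.1 hr * 3600 = 3960.0 s
Step 2: Total = flux * area * time_s
Step 3: Total = 5.4 * 0.023 * 3960.0
Step 4: Total = 491.8 umol

491.8


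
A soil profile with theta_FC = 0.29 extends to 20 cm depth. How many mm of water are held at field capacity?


Step 1: Water (mm) = theta_FC * depth (cm) * 10
Step 2: Water = 0.29 * 20 * 10
Step 3: Water = 58.0 mm

58.0


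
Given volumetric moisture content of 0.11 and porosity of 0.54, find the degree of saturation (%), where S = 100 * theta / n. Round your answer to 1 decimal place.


Step 1: S = 100 * theta_v / n
Step 2: S = 100 * 0.11 / 0.54
Step 3: S = 20.4%

20.4


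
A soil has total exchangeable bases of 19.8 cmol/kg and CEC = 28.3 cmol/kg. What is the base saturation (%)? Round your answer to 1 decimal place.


Step 1: BS = 100 * (sum of bases) / CEC
Step 2: BS = 100 * 19.8 / 28.3
Step 3: BS = 70.0%

70.0


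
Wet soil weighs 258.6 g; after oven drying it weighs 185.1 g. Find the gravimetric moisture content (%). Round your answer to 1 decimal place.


Step 1: Water mass = wet - dry = 258.6 - 185.1 = 73.5 g
Step 2: w = 100 * water mass / dry mass
Step 3: w = 100 * 73.5 / 185.1 = 39.7%

39.7


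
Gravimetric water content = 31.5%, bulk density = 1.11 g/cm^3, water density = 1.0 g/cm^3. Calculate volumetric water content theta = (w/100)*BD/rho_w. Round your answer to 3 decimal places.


Step 1: theta = (w / 100) * BD / rho_w
Step 2: theta = (31.5 / 100) * 1.11 / 1.0
Step 3: theta = 0.315 * 1.11
Step 4: theta = 0.35

0.35


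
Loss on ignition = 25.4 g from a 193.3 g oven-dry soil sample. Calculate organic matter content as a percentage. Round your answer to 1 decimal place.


Step 1: OM% = 100 * LOI / sample mass
Step 2: OM = 100 * 25.4 / 193.3
Step 3: OM = 13.1%

13.1


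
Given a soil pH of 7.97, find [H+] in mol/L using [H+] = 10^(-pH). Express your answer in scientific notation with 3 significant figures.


Step 1: [H+] = 10^(-pH)
Step 2: [H+] = 10^(-7.97)
Step 3: [H+] = 1.07e-08 mol/L

1.07e-08


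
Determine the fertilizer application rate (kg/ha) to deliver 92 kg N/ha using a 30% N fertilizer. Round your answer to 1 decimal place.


Step 1: Fertilizer rate = target N / (N content / 100)
Step 2: Rate = 92 / (30 / 100)
Step 3: Rate = 92 / 0.3
Step 4: Rate = 306.7 kg/ha

306.7


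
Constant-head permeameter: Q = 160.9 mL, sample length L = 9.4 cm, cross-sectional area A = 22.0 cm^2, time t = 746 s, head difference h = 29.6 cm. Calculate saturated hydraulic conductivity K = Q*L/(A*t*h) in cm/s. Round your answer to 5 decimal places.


Step 1: K = Q * L / (A * t * h)
Step 2: Numerator = 160.9 * 9.4 = 1512.46
Step 3: Denominator = 22.0 * 746 * 29.6 = 485795.2
Step 4: K = 1512.46 / 485795.2 = 0.00311 cm/s

0.00311


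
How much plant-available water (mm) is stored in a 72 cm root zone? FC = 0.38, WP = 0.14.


Step 1: Available water = (FC - WP) * depth * 10
Step 2: AW = (0.38 - 0.14) * 72 * 10
Step 3: AW = 0.24 * 72 * 10
Step 4: AW = 172.8 mm

172.8


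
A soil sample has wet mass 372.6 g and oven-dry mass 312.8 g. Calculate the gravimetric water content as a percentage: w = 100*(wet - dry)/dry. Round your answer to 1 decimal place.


Step 1: Water mass = wet - dry = 372.6 - 312.8 = 59.8 g
Step 2: w = 100 * water mass / dry mass
Step 3: w = 100 * 59.8 / 312.8 = 19.1%

19.1


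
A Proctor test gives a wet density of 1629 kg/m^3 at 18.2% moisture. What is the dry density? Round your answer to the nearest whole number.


Step 1: Dry density = wet density / (1 + w/100)
Step 2: Dry density = 1629 / (1 + 18.2/100)
Step 3: Dry density = 1629 / 1.182
Step 4: Dry density = 1378 kg/m^3

1378


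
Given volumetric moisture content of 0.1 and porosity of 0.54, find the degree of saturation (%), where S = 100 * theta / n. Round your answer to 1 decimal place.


Step 1: S = 100 * theta_v / n
Step 2: S = 100 * 0.1 / 0.54
Step 3: S = 18.5%

18.5


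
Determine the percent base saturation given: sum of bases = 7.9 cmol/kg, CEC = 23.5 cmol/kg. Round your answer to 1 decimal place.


Step 1: BS = 100 * (sum of bases) / CEC
Step 2: BS = 100 * 7.9 / 23.5
Step 3: BS = 33.6%

33.6


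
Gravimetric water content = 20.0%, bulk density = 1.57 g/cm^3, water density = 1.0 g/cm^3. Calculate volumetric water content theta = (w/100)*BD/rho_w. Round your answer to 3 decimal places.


Step 1: theta = (w / 100) * BD / rho_w
Step 2: theta = (20.0 / 100) * 1.57 / 1.0
Step 3: theta = 0.2 * 1.57
Step 4: theta = 0.314

0.314


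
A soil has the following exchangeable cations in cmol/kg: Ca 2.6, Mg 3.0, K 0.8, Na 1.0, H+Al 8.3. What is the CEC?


Step 1: CEC = Ca + Mg + K + Na + (H+Al)
Step 2: CEC = 2.6 + 3.0 + 0.8 + 1.0 + 8.3
Step 3: CEC = 15.7 cmol/kg

15.7


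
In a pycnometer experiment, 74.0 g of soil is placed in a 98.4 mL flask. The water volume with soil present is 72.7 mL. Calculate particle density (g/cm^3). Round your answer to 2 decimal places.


Step 1: Volume of solids = flask volume - water volume with soil
Step 2: V_solids = 98.4 - 72.7 = 25.7 mL
Step 3: Particle density = mass / V_solids = 74.0 / 25.7 = 2.88 g/cm^3

2.88


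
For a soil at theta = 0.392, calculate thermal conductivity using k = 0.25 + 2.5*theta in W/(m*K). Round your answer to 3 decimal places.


Step 1: k = 0.25 + 2.5 * theta
Step 2: k = 0.25 + 2.5 * 0.392
Step 3: k = 0.25 + 0.98
Step 4: k = 1.23 W/(m*K)

1.23


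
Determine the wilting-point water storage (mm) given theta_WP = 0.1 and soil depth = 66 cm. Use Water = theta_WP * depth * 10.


Step 1: Water (mm) = theta_WP * depth * 10
Step 2: Water = 0.1 * 66 * 10
Step 3: Water = 66.0 mm

66.0


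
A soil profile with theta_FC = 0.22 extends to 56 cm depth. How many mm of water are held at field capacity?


Step 1: Water (mm) = theta_FC * depth (cm) * 10
Step 2: Water = 0.22 * 56 * 10
Step 3: Water = 123.2 mm

123.2


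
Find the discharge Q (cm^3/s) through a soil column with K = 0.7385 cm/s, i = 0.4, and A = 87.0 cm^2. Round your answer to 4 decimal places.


Step 1: Apply Darcy's law: Q = K * i * A
Step 2: Q = 0.7385 * 0.4 * 87.0
Step 3: Q = 25.6998 cm^3/s

25.6998


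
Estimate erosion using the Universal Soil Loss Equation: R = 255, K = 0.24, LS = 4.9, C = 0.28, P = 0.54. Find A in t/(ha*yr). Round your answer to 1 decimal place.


Step 1: A = R * K * LS * C * P
Step 2: R * K = 255 * 0.24 = 61.2
Step 3: (R*K) * LS = 61.2 * 4.9 = 299.88
Step 4: * C * P = 299.88 * 0.28 * 0.54 = 45.3
Step 5: A = 45.3 t/(ha*yr)

45.3


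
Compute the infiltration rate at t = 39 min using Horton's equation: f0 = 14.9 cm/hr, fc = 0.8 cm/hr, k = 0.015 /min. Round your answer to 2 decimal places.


Step 1: f = fc + (f0 - fc) * exp(-k * t)
Step 2: exp(-0.015 * 39) = 0.557106
Step 3: f = 0.8 + (14.9 - 0.8) * 0.557106
Step 4: f = 0.8 + 14.1 * 0.557106
Step 5: f = 8.66 cm/hr

8.66


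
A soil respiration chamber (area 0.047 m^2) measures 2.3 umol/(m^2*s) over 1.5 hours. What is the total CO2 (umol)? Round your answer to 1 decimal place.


Step 1: Convert time to seconds: 1.5 hr * 3600 = 5400.0 s
Step 2: Total = flux * area * time_s
Step 3: Total = 2.3 * 0.047 * 5400.0
Step 4: Total = 583.7 umol

583.7


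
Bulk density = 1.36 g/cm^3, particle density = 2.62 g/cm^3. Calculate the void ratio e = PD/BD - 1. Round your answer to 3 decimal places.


Step 1: e = PD / BD - 1
Step 2: e = 2.62 / 1.36 - 1
Step 3: e = 1.92647 - 1
Step 4: e = 0.926

0.926


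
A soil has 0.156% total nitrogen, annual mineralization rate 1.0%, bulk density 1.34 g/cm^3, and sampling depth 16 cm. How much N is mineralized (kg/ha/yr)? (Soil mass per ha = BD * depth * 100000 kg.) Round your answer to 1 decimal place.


Step 1: Soil mass per ha = BD * depth * 100000 = 1.34 * 16 * 100000 = 2144000 kg
Step 2: Total N pool = soil mass * N%/100 = 2144000 * 0.156/100 = 3344.64 kg/ha
Step 3: N mineralized = N pool * rate%/100 = 3344.64 * 1.0/100 = 33.4 kg/ha/yr

33.4


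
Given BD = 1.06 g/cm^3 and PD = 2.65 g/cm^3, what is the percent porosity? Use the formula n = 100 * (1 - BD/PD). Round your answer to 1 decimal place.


Step 1: Formula: n = 100 * (1 - BD / PD)
Step 2: n = 100 * (1 - 1.06 / 2.65)
Step 3: n = 100 * (1 - 0.4)
Step 4: n = 60.0%

60.0


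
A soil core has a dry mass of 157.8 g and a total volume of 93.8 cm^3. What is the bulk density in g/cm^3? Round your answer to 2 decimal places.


Step 1: Identify the formula: BD = dry mass / volume
Step 2: Substitute values: BD = 157.8 / 93.8
Step 3: BD = 1.68 g/cm^3

1.68


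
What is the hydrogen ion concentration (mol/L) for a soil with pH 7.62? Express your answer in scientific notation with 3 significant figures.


Step 1: [H+] = 10^(-pH)
Step 2: [H+] = 10^(-7.62)
Step 3: [H+] = 2.40e-08 mol/L

2.40e-08


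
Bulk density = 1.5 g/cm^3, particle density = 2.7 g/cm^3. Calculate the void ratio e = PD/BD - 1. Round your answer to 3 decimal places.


Step 1: e = PD / BD - 1
Step 2: e = 2.7 / 1.5 - 1
Step 3: e = 1.8 - 1
Step 4: e = 0.8

0.8


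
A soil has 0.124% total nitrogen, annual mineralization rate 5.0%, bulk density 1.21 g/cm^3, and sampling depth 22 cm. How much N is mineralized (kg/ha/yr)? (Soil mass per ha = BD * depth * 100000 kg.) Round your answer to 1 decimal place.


Step 1: Soil mass per ha = BD * depth * 100000 = 1.21 * 22 * 100000 = 2662000 kg
Step 2: Total N pool = soil mass * N%/100 = 2662000 * 0.124/100 = 3300.88 kg/ha
Step 3: N mineralized = N pool * rate%/100 = 3300.88 * 5.0/100 = 165.0 kg/ha/yr

165.0


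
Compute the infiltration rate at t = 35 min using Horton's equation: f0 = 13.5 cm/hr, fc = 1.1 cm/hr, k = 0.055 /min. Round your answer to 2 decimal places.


Step 1: f = fc + (f0 - fc) * exp(-k * t)
Step 2: exp(-0.055 * 35) = 0.145876
Step 3: f = 1.1 + (13.5 - 1.1) * 0.145876
Step 4: f = 1.1 + 12.4 * 0.145876
Step 5: f = 2.91 cm/hr

2.91


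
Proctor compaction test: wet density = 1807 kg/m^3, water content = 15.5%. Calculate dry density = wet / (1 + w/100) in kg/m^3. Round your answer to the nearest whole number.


Step 1: Dry density = wet density / (1 + w/100)
Step 2: Dry density = 1807 / (1 + 15.5/100)
Step 3: Dry density = 1807 / 1.155
Step 4: Dry density = 1565 kg/m^3

1565


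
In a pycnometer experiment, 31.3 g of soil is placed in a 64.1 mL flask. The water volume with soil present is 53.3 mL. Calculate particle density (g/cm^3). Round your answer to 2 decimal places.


Step 1: Volume of solids = flask volume - water volume with soil
Step 2: V_solids = 64.1 - 53.3 = 10.8 mL
Step 3: Particle density = mass / V_solids = 31.3 / 10.8 = 2.9 g/cm^3

2.9


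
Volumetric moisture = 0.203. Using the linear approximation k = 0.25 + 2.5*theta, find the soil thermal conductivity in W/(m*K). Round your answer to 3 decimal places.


Step 1: k = 0.25 + 2.5 * theta
Step 2: k = 0.25 + 2.5 * 0.203
Step 3: k = 0.25 + 0.508
Step 4: k = 0.758 W/(m*K)

0.758


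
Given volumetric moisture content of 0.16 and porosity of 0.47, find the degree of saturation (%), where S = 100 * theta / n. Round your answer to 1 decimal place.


Step 1: S = 100 * theta_v / n
Step 2: S = 100 * 0.16 / 0.47
Step 3: S = 34.0%

34.0


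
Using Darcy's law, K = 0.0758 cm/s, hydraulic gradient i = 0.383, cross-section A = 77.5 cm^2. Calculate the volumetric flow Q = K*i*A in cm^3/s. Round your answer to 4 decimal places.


Step 1: Apply Darcy's law: Q = K * i * A
Step 2: Q = 0.0758 * 0.383 * 77.5
Step 3: Q = 2.2499 cm^3/s

2.2499


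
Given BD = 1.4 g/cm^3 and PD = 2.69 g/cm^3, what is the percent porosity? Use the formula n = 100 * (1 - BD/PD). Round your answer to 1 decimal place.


Step 1: Formula: n = 100 * (1 - BD / PD)
Step 2: n = 100 * (1 - 1.4 / 2.69)
Step 3: n = 100 * (1 - 0.52045)
Step 4: n = 48.0%

48.0


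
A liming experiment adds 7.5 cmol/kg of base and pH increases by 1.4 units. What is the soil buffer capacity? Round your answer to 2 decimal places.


Step 1: BC = change in base / change in pH
Step 2: BC = 7.5 / 1.4
Step 3: BC = 5.36 cmol/(kg*pH unit)

5.36


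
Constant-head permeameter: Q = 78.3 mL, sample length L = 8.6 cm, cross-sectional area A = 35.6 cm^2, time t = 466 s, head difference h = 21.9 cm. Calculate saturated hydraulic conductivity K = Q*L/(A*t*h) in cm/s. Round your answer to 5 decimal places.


Step 1: K = Q * L / (A * t * h)
Step 2: Numerator = 78.3 * 8.6 = 673.38
Step 3: Denominator = 35.6 * 466 * 21.9 = 363312.24
Step 4: K = 673.38 / 363312.24 = 0.00185 cm/s

0.00185


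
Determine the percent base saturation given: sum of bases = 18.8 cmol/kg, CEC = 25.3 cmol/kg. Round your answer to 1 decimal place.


Step 1: BS = 100 * (sum of bases) / CEC
Step 2: BS = 100 * 18.8 / 25.3
Step 3: BS = 74.3%

74.3


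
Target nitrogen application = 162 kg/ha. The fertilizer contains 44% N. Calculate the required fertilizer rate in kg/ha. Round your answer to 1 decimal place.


Step 1: Fertilizer rate = target N / (N content / 100)
Step 2: Rate = 162 / (44 / 100)
Step 3: Rate = 162 / 0.44
Step 4: Rate = 368.2 kg/ha

368.2


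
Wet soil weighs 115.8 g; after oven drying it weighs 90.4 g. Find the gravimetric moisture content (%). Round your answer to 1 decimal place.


Step 1: Water mass = wet - dry = 115.8 - 90.4 = 25.4 g
Step 2: w = 100 * water mass / dry mass
Step 3: w = 100 * 25.4 / 90.4 = 28.1%

28.1


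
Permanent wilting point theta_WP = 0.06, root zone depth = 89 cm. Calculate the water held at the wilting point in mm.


Step 1: Water (mm) = theta_WP * depth * 10
Step 2: Water = 0.06 * 89 * 10
Step 3: Water = 53.4 mm

53.4


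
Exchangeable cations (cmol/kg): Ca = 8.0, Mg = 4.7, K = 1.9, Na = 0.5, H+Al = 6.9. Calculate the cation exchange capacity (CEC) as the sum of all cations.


Step 1: CEC = Ca + Mg + K + Na + (H+Al)
Step 2: CEC = 8.0 + 4.7 + 1.9 + 0.5 + 6.9
Step 3: CEC = 22.0 cmol/kg

22.0


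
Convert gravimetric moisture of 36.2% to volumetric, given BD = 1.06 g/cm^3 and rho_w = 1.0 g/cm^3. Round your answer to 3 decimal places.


Step 1: theta = (w / 100) * BD / rho_w
Step 2: theta = (36.2 / 100) * 1.06 / 1.0
Step 3: theta = 0.362 * 1.06
Step 4: theta = 0.384

0.384


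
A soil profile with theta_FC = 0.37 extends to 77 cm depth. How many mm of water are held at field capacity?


Step 1: Water (mm) = theta_FC * depth (cm) * 10
Step 2: Water = 0.37 * 77 * 10
Step 3: Water = 284.9 mm

284.9


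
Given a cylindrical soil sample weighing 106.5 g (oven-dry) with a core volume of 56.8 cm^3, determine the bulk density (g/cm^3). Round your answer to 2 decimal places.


Step 1: Identify the formula: BD = dry mass / volume
Step 2: Substitute values: BD = 106.5 / 56.8
Step 3: BD = 1.88 g/cm^3

1.88


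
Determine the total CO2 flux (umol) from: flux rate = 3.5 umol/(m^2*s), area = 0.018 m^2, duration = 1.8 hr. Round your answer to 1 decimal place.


Step 1: Convert time to seconds: 1.8 hr * 3600 = 6480.0 s
Step 2: Total = flux * area * time_s
Step 3: Total = 3.5 * 0.018 * 6480.0
Step 4: Total = 408.2 umol

408.2


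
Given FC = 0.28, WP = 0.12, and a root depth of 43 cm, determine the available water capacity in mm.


Step 1: Available water = (FC - WP) * depth * 10
Step 2: AW = (0.28 - 0.12) * 43 * 10
Step 3: AW = 0.16 * 43 * 10
Step 4: AW = 68.8 mm

68.8


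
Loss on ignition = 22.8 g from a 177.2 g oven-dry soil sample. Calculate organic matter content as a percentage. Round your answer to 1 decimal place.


Step 1: OM% = 100 * LOI / sample mass
Step 2: OM = 100 * 22.8 / 177.2
Step 3: OM = 12.9%

12.9


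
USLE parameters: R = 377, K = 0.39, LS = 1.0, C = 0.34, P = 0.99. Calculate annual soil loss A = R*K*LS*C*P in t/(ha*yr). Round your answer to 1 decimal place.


Step 1: A = R * K * LS * C * P
Step 2: R * K = 377 * 0.39 = 147.03
Step 3: (R*K) * LS = 147.03 * 1.0 = 147.03
Step 4: * C * P = 147.03 * 0.34 * 0.99 = 49.5
Step 5: A = 49.5 t/(ha*yr)

49.5


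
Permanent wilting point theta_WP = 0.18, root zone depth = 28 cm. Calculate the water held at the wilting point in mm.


Step 1: Water (mm) = theta_WP * depth * 10
Step 2: Water = 0.18 * 28 * 10
Step 3: Water = 50.4 mm

50.4


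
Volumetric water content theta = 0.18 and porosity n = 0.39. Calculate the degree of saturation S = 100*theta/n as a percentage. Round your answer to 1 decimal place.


Step 1: S = 100 * theta_v / n
Step 2: S = 100 * 0.18 / 0.39
Step 3: S = 46.2%

46.2


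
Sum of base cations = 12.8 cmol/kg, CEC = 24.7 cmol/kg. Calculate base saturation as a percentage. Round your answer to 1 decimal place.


Step 1: BS = 100 * (sum of bases) / CEC
Step 2: BS = 100 * 12.8 / 24.7
Step 3: BS = 51.8%

51.8


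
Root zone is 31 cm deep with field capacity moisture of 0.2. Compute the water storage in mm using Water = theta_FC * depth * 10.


Step 1: Water (mm) = theta_FC * depth (cm) * 10
Step 2: Water = 0.2 * 31 * 10
Step 3: Water = 62.0 mm

62.0


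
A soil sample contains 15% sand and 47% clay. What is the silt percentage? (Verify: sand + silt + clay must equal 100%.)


Step 1: sand + silt + clay = 100%
Step 2: silt = 100 - sand - clay
Step 3: silt = 100 - 15 - 47
Step 4: silt = 38%

38


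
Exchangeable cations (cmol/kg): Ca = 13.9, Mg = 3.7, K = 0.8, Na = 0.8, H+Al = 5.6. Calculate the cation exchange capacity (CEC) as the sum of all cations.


Step 1: CEC = Ca + Mg + K + Na + (H+Al)
Step 2: CEC = 13.9 + 3.7 + 0.8 + 0.8 + 5.6
Step 3: CEC = 24.8 cmol/kg

24.8


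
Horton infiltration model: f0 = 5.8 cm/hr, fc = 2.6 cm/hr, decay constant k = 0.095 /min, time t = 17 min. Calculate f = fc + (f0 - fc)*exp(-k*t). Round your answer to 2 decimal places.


Step 1: f = fc + (f0 - fc) * exp(-k * t)
Step 2: exp(-0.095 * 17) = 0.198891
Step 3: f = 2.6 + (5.8 - 2.6) * 0.198891
Step 4: f = 2.6 + 3.2 * 0.198891
Step 5: f = 3.24 cm/hr

3.24


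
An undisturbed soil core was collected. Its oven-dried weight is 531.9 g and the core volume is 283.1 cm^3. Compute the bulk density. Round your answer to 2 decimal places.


Step 1: Identify the formula: BD = dry mass / volume
Step 2: Substitute values: BD = 531.9 / 283.1
Step 3: BD = 1.88 g/cm^3

1.88


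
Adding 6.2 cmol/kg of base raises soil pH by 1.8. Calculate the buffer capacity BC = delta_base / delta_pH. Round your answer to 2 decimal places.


Step 1: BC = change in base / change in pH
Step 2: BC = 6.2 / 1.8
Step 3: BC = 3.44 cmol/(kg*pH unit)

3.44


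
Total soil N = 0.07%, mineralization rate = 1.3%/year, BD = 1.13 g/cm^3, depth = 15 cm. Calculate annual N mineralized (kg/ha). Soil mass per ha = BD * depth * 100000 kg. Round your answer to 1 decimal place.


Step 1: Soil mass per ha = BD * depth * 100000 = 1.13 * 15 * 100000 = 1695000 kg
Step 2: Total N pool = soil mass * N%/100 = 1695000 * 0.07/100 = 1186.5 kg/ha
Step 3: N mineralized = N pool * rate%/100 = 1186.5 * 1.3/100 = 15.4 kg/ha/yr

15.4


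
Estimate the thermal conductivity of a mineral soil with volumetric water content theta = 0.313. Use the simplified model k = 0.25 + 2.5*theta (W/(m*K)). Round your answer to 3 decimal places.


Step 1: k = 0.25 + 2.5 * theta
Step 2: k = 0.25 + 2.5 * 0.313
Step 3: k = 0.25 + 0.783
Step 4: k = 1.033 W/(m*K)

1.033


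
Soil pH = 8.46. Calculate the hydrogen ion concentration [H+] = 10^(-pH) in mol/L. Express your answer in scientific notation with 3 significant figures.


Step 1: [H+] = 10^(-pH)
Step 2: [H+] = 10^(-8.46)
Step 3: [H+] = 3.47e-09 mol/L

3.47e-09


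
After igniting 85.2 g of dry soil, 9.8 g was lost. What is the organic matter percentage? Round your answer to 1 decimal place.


Step 1: OM% = 100 * LOI / sample mass
Step 2: OM = 100 * 9.8 / 85.2
Step 3: OM = 11.5%

11.5


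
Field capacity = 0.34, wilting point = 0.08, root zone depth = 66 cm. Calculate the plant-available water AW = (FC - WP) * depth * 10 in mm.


Step 1: Available water = (FC - WP) * depth * 10
Step 2: AW = (0.34 - 0.08) * 66 * 10
Step 3: AW = 0.26 * 66 * 10
Step 4: AW = 171.6 mm

171.6


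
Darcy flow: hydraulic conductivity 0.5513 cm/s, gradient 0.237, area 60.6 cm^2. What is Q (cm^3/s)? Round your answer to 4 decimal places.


Step 1: Apply Darcy's law: Q = K * i * A
Step 2: Q = 0.5513 * 0.237 * 60.6
Step 3: Q = 7.9179 cm^3/s

7.9179


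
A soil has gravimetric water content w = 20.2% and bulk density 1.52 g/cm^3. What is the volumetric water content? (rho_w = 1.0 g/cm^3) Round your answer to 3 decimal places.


Step 1: theta = (w / 100) * BD / rho_w
Step 2: theta = (20.2 / 100) * 1.52 / 1.0
Step 3: theta = 0.202 * 1.52
Step 4: theta = 0.307

0.307


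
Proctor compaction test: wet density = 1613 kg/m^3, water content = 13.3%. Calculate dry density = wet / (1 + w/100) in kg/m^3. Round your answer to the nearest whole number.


Step 1: Dry density = wet density / (1 + w/100)
Step 2: Dry density = 1613 / (1 + 13.3/100)
Step 3: Dry density = 1613 / 1.133
Step 4: Dry density = 1424 kg/m^3

1424


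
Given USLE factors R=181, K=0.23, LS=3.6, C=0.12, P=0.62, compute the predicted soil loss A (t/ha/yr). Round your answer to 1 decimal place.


Step 1: A = R * K * LS * C * P
Step 2: R * K = 181 * 0.23 = 41.63
Step 3: (R*K) * LS = 41.63 * 3.6 = 149.868
Step 4: * C * P = 149.868 * 0.12 * 0.62 = 11.2
Step 5: A = 11.2 t/(ha*yr)

11.2


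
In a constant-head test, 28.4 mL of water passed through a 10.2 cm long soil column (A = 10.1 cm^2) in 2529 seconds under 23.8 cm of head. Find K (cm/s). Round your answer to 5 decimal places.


Step 1: K = Q * L / (A * t * h)
Step 2: Numerator = 28.4 * 10.2 = 289.68
Step 3: Denominator = 10.1 * 2529 * 23.8 = 607921.02
Step 4: K = 289.68 / 607921.02 = 0.00048 cm/s

0.00048


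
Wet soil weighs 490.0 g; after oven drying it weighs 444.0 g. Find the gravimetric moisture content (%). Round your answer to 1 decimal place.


Step 1: Water mass = wet - dry = 490.0 - 444.0 = 46.0 g
Step 2: w = 100 * water mass / dry mass
Step 3: w = 100 * 46.0 / 444.0 = 10.4%

10.4


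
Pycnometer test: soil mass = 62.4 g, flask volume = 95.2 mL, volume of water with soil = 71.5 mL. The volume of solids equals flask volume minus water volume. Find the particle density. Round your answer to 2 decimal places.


Step 1: Volume of solids = flask volume - water volume with soil
Step 2: V_solids = 95.2 - 71.5 = 23.7 mL
Step 3: Particle density = mass / V_solids = 62.4 / 23.7 = 2.63 g/cm^3

2.63


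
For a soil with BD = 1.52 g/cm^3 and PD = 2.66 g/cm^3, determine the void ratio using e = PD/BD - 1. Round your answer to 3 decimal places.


Step 1: e = PD / BD - 1
Step 2: e = 2.66 / 1.52 - 1
Step 3: e = 1.75 - 1
Step 4: e = 0.75

0.75


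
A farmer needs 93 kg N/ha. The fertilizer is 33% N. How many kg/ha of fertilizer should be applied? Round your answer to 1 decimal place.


Step 1: Fertilizer rate = target N / (N content / 100)
Step 2: Rate = 93 / (33 / 100)
Step 3: Rate = 93 / 0.33
Step 4: Rate = 281.8 kg/ha

281.8


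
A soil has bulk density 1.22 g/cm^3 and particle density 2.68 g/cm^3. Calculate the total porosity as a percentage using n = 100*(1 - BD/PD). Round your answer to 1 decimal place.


Step 1: Formula: n = 100 * (1 - BD / PD)
Step 2: n = 100 * (1 - 1.22 / 2.68)
Step 3: n = 100 * (1 - 0.45522)
Step 4: n = 54.5%

54.5


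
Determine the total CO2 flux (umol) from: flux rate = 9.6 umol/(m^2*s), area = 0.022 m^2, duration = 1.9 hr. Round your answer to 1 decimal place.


Step 1: Convert time to seconds: 1.9 hr * 3600 = 6840.0 s
Step 2: Total = flux * area * time_s
Step 3: Total = 9.6 * 0.022 * 6840.0
Step 4: Total = 1444.6 umol

1444.6


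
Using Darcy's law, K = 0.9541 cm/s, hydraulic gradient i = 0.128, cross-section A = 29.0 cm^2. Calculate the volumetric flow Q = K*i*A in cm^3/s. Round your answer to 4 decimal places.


Step 1: Apply Darcy's law: Q = K * i * A
Step 2: Q = 0.9541 * 0.128 * 29.0
Step 3: Q = 3.5416 cm^3/s

3.5416


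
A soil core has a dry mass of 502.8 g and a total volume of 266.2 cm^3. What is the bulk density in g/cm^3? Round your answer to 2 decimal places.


Step 1: Identify the formula: BD = dry mass / volume
Step 2: Substitute values: BD = 502.8 / 266.2
Step 3: BD = 1.89 g/cm^3

1.89


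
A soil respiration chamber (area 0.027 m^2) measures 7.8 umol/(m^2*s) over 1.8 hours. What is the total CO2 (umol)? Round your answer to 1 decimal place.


Step 1: Convert time to seconds: 1.8 hr * 3600 = 6480.0 s
Step 2: Total = flux * area * time_s
Step 3: Total = 7.8 * 0.027 * 6480.0
Step 4: Total = 1364.7 umol

1364.7


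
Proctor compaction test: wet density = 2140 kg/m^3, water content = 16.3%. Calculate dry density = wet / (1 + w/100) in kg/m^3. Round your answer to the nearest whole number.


Step 1: Dry density = wet density / (1 + w/100)
Step 2: Dry density = 2140 / (1 + 16.3/100)
Step 3: Dry density = 2140 / 1.163
Step 4: Dry density = 1840 kg/m^3

1840


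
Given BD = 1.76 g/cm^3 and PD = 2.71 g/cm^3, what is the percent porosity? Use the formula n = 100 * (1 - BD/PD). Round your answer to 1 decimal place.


Step 1: Formula: n = 100 * (1 - BD / PD)
Step 2: n = 100 * (1 - 1.76 / 2.71)
Step 3: n = 100 * (1 - 0.64945)
Step 4: n = 35.1%

35.1


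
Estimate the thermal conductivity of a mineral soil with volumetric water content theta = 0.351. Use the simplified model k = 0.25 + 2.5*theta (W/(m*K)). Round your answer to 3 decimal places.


Step 1: k = 0.25 + 2.5 * theta
Step 2: k = 0.25 + 2.5 * 0.351
Step 3: k = 0.25 + 0.878
Step 4: k = 1.128 W/(m*K)

1.128


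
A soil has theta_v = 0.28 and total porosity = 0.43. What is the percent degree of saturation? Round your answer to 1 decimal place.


Step 1: S = 100 * theta_v / n
Step 2: S = 100 * 0.28 / 0.43
Step 3: S = 65.1%

65.1


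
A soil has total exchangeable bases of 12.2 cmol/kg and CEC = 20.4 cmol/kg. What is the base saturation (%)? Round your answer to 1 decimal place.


Step 1: BS = 100 * (sum of bases) / CEC
Step 2: BS = 100 * 12.2 / 20.4
Step 3: BS = 59.8%

59.8


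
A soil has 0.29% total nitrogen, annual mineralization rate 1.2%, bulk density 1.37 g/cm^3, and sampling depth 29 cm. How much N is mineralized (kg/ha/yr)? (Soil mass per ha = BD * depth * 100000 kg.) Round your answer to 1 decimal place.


Step 1: Soil mass per ha = BD * depth * 100000 = 1.37 * 29 * 100000 = 3973000 kg
Step 2: Total N pool = soil mass * N%/100 = 3973000 * 0.29/100 = 11521.7 kg/ha
Step 3: N mineralized = N pool * rate%/100 = 11521.7 * 1.2/100 = 138.3 kg/ha/yr

138.3


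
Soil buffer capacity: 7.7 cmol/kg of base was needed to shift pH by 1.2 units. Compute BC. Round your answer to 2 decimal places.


Step 1: BC = change in base / change in pH
Step 2: BC = 7.7 / 1.2
Step 3: BC = 6.42 cmol/(kg*pH unit)

6.42


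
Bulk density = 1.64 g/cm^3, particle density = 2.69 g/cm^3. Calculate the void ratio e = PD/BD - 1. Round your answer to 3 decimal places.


Step 1: e = PD / BD - 1
Step 2: e = 2.69 / 1.64 - 1
Step 3: e = 1.64024 - 1
Step 4: e = 0.64

0.64


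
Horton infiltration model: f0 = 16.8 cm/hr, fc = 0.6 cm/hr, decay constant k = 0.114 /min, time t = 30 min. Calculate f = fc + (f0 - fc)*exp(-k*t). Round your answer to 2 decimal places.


Step 1: f = fc + (f0 - fc) * exp(-k * t)
Step 2: exp(-0.114 * 30) = 0.032712
Step 3: f = 0.6 + (16.8 - 0.6) * 0.032712
Step 4: f = 0.6 + 16.2 * 0.032712
Step 5: f = 1.13 cm/hr

1.13


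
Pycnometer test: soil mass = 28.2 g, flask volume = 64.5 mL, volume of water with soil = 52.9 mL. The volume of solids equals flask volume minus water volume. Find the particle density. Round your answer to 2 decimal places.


Step 1: Volume of solids = flask volume - water volume with soil
Step 2: V_solids = 64.5 - 52.9 = 11.6 mL
Step 3: Particle density = mass / V_solids = 28.2 / 11.6 = 2.43 g/cm^3

2.43


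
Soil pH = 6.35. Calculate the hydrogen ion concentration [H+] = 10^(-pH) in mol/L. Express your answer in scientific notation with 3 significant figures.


Step 1: [H+] = 10^(-pH)
Step 2: [H+] = 10^(-6.35)
Step 3: [H+] = 4.47e-07 mol/L

4.47e-07


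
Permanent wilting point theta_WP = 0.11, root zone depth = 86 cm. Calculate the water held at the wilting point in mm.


Step 1: Water (mm) = theta_WP * depth * 10
Step 2: Water = 0.11 * 86 * 10
Step 3: Water = 94.6 mm

94.6


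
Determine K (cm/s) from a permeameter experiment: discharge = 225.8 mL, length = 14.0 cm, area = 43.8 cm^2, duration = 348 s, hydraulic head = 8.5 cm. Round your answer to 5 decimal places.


Step 1: K = Q * L / (A * t * h)
Step 2: Numerator = 225.8 * 14.0 = 3161.2
Step 3: Denominator = 43.8 * 348 * 8.5 = 129560.4
Step 4: K = 3161.2 / 129560.4 = 0.0244 cm/s

0.0244


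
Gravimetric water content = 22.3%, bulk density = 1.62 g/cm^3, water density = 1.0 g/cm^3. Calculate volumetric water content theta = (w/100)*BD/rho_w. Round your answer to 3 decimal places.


Step 1: theta = (w / 100) * BD / rho_w
Step 2: theta = (22.3 / 100) * 1.62 / 1.0
Step 3: theta = 0.223 * 1.62
Step 4: theta = 0.361

0.361


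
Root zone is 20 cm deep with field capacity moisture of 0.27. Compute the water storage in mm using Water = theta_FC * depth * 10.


Step 1: Water (mm) = theta_FC * depth (cm) * 10
Step 2: Water = 0.27 * 20 * 10
Step 3: Water = 54.0 mm

54.0


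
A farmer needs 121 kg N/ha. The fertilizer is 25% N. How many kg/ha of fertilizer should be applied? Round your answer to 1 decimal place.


Step 1: Fertilizer rate = target N / (N content / 100)
Step 2: Rate = 121 / (25 / 100)
Step 3: Rate = 121 / 0.25
Step 4: Rate = 484.0 kg/ha

484.0


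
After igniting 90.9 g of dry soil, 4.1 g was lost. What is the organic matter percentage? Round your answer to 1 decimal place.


Step 1: OM% = 100 * LOI / sample mass
Step 2: OM = 100 * 4.1 / 90.9
Step 3: OM = 4.5%

4.5


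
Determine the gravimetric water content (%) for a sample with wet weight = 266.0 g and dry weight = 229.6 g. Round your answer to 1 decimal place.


Step 1: Water mass = wet - dry = 266.0 - 229.6 = 36.4 g
Step 2: w = 100 * water mass / dry mass
Step 3: w = 100 * 36.4 / 229.6 = 15.9%

15.9


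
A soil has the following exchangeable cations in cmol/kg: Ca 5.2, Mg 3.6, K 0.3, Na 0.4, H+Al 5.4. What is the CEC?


Step 1: CEC = Ca + Mg + K + Na + (H+Al)
Step 2: CEC = 5.2 + 3.6 + 0.3 + 0.4 + 5.4
Step 3: CEC = 14.9 cmol/kg

14.9


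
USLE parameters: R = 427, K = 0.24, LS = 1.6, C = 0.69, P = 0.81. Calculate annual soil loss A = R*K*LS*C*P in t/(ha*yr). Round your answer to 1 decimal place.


Step 1: A = R * K * LS * C * P
Step 2: R * K = 427 * 0.24 = 102.48
Step 3: (R*K) * LS = 102.48 * 1.6 = 163.968
Step 4: * C * P = 163.968 * 0.69 * 0.81 = 91.6
Step 5: A = 91.6 t/(ha*yr)

91.6


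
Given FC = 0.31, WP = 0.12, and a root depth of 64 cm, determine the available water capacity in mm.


Step 1: Available water = (FC - WP) * depth * 10
Step 2: AW = (0.31 - 0.12) * 64 * 10
Step 3: AW = 0.19 * 64 * 10
Step 4: AW = 121.6 mm

121.6


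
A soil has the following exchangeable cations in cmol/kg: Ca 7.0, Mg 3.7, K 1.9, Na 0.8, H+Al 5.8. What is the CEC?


Step 1: CEC = Ca + Mg + K + Na + (H+Al)
Step 2: CEC = 7.0 + 3.7 + 1.9 + 0.8 + 5.8
Step 3: CEC = 19.2 cmol/kg

19.2


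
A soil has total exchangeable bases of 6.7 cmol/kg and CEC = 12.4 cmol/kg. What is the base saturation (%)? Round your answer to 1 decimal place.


Step 1: BS = 100 * (sum of bases) / CEC
Step 2: BS = 100 * 6.7 / 12.4
Step 3: BS = 54.0%

54.0


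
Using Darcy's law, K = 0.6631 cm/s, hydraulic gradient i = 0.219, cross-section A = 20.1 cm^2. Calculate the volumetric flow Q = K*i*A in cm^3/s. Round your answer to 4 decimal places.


Step 1: Apply Darcy's law: Q = K * i * A
Step 2: Q = 0.6631 * 0.219 * 20.1
Step 3: Q = 2.9189 cm^3/s

2.9189


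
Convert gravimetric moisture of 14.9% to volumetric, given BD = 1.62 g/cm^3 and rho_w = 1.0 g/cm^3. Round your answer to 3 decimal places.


Step 1: theta = (w / 100) * BD / rho_w
Step 2: theta = (14.9 / 100) * 1.62 / 1.0
Step 3: theta = 0.149 * 1.62
Step 4: theta = 0.241

0.241


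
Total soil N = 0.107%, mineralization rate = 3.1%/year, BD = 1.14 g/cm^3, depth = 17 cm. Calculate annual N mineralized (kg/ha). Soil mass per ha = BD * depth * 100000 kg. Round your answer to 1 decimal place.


Step 1: Soil mass per ha = BD * depth * 100000 = 1.14 * 17 * 100000 = 1938000 kg
Step 2: Total N pool = soil mass * N%/100 = 1938000 * 0.107/100 = 2073.66 kg/ha
Step 3: N mineralized = N pool * rate%/100 = 2073.66 * 3.1/100 = 64.3 kg/ha/yr

64.3


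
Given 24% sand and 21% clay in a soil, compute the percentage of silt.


Step 1: sand + silt + clay = 100%
Step 2: silt = 100 - sand - clay
Step 3: silt = 100 - 24 - 21
Step 4: silt = 55%

55


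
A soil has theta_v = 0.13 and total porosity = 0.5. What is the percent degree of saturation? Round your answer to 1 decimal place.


Step 1: S = 100 * theta_v / n
Step 2: S = 100 * 0.13 / 0.5
Step 3: S = 26.0%

26.0


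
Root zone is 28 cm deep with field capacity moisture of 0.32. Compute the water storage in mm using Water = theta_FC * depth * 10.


Step 1: Water (mm) = theta_FC * depth (cm) * 10
Step 2: Water = 0.32 * 28 * 10
Step 3: Water = 89.6 mm

89.6
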